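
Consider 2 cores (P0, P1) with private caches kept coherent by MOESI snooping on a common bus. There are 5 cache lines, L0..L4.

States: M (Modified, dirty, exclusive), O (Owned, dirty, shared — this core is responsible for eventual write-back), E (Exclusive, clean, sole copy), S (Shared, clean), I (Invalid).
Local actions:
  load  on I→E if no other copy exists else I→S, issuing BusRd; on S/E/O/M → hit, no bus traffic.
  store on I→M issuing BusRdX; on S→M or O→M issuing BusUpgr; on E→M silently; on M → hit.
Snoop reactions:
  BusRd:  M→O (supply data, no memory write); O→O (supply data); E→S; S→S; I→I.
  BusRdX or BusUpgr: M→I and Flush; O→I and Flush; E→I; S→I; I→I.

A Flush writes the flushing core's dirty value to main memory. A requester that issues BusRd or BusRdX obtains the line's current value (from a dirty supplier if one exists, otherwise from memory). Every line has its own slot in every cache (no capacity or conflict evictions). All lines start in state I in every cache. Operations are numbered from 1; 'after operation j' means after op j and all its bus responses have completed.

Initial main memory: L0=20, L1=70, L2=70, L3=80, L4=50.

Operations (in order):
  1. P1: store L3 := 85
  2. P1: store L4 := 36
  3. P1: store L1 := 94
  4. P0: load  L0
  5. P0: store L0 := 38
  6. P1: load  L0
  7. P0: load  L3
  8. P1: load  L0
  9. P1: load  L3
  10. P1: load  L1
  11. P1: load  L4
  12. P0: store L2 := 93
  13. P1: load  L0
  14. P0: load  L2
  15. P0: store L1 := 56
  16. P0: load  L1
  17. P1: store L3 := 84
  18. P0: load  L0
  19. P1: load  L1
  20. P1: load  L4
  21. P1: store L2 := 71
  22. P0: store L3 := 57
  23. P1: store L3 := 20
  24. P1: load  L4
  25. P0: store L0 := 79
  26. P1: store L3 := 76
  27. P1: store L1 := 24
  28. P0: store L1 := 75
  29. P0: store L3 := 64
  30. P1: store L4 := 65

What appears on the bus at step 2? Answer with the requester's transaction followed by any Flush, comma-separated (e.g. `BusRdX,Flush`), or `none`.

bus = BusRdX

  op1 P1: store L3 := 85 → I/M on L3; bus BusRdX; mem=80
  op2 P1: store L4 := 36 → I/M on L4; bus BusRdX; mem=50
  op3 P1: store L1 := 94 → I/M on L1; bus BusRdX; mem=70
  op4 P0: load  L0 → E/I on L0; bus BusRd; mem=20
  op5 P0: store L0 := 38 → M/I on L0; bus (none); mem=20
  op6 P1: load  L0 → O/S on L0; bus BusRd; mem=20
  op7 P0: load  L3 → S/O on L3; bus BusRd; mem=80
  op8 P1: load  L0 → O/S on L0; bus (none); mem=20
  op9 P1: load  L3 → S/O on L3; bus (none); mem=80
  op10 P1: load  L1 → I/M on L1; bus (none); mem=70
  op11 P1: load  L4 → I/M on L4; bus (none); mem=50
  op12 P0: store L2 := 93 → M/I on L2; bus BusRdX; mem=70
  op13 P1: load  L0 → O/S on L0; bus (none); mem=20
  op14 P0: load  L2 → M/I on L2; bus (none); mem=70
  op15 P0: store L1 := 56 → M/I on L1; bus BusRdX Flush; mem=94
  op16 P0: load  L1 → M/I on L1; bus (none); mem=94
  op17 P1: store L3 := 84 → I/M on L3; bus BusUpgr; mem=80
  op18 P0: load  L0 → O/S on L0; bus (none); mem=20
  op19 P1: load  L1 → O/S on L1; bus BusRd; mem=94
  op20 P1: load  L4 → I/M on L4; bus (none); mem=50
  op21 P1: store L2 := 71 → I/M on L2; bus BusRdX Flush; mem=93
  op22 P0: store L3 := 57 → M/I on L3; bus BusRdX Flush; mem=84
  op23 P1: store L3 := 20 → I/M on L3; bus BusRdX Flush; mem=57
  op24 P1: load  L4 → I/M on L4; bus (none); mem=50
  op25 P0: store L0 := 79 → M/I on L0; bus BusUpgr; mem=20
  op26 P1: store L3 := 76 → I/M on L3; bus (none); mem=57
  op27 P1: store L1 := 24 → I/M on L1; bus BusUpgr Flush; mem=56
  op28 P0: store L1 := 75 → M/I on L1; bus BusRdX Flush; mem=24
  op29 P0: store L3 := 64 → M/I on L3; bus BusRdX Flush; mem=76
  op30 P1: store L4 := 65 → I/M on L4; bus (none); mem=50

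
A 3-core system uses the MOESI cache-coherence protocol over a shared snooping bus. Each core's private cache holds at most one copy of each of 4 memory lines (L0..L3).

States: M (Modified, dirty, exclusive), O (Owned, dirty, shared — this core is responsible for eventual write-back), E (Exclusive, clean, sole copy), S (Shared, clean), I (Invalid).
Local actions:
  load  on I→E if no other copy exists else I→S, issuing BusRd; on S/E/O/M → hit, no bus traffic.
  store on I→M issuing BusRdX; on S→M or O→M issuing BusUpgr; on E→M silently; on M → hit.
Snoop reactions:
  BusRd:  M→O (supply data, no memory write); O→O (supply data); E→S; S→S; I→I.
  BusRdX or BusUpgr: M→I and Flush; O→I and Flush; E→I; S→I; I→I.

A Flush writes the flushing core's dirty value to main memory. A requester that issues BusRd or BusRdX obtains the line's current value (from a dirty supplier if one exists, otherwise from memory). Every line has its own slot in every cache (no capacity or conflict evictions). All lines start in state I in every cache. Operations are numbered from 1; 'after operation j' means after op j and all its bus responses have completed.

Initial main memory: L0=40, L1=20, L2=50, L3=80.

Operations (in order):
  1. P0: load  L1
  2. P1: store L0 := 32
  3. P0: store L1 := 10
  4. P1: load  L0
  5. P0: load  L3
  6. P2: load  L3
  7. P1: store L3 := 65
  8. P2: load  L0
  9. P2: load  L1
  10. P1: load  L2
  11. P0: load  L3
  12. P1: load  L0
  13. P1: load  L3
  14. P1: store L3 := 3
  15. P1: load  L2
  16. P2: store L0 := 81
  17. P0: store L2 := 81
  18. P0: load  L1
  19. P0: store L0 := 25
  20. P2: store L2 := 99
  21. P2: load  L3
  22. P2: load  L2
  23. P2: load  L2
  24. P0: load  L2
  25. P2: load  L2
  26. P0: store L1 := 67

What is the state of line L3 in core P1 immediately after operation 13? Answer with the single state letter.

  op1 P0: load  L1 → E/I/I on L1; bus BusRd; mem=20
  op2 P1: store L0 := 32 → I/M/I on L0; bus BusRdX; mem=40
  op3 P0: store L1 := 10 → M/I/I on L1; bus (none); mem=20
  op4 P1: load  L0 → I/M/I on L0; bus (none); mem=40
  op5 P0: load  L3 → E/I/I on L3; bus BusRd; mem=80
  op6 P2: load  L3 → S/I/S on L3; bus BusRd; mem=80
  op7 P1: store L3 := 65 → I/M/I on L3; bus BusRdX; mem=80
  op8 P2: load  L0 → I/O/S on L0; bus BusRd; mem=40
  op9 P2: load  L1 → O/I/S on L1; bus BusRd; mem=20
  op10 P1: load  L2 → I/E/I on L2; bus BusRd; mem=50
  op11 P0: load  L3 → S/O/I on L3; bus BusRd; mem=80
  op12 P1: load  L0 → I/O/S on L0; bus (none); mem=40
  op13 P1: load  L3 → S/O/I on L3; bus (none); mem=80
  op14 P1: store L3 := 3 → I/M/I on L3; bus BusUpgr; mem=80
  op15 P1: load  L2 → I/E/I on L2; bus (none); mem=50
  op16 P2: store L0 := 81 → I/I/M on L0; bus BusUpgr Flush; mem=32
  op17 P0: store L2 := 81 → M/I/I on L2; bus BusRdX; mem=50
  op18 P0: load  L1 → O/I/S on L1; bus (none); mem=20
  op19 P0: store L0 := 25 → M/I/I on L0; bus BusRdX Flush; mem=81
  op20 P2: store L2 := 99 → I/I/M on L2; bus BusRdX Flush; mem=81
  op21 P2: load  L3 → I/O/S on L3; bus BusRd; mem=80
  op22 P2: load  L2 → I/I/M on L2; bus (none); mem=81
  op23 P2: load  L2 → I/I/M on L2; bus (none); mem=81
  op24 P0: load  L2 → S/I/O on L2; bus BusRd; mem=81
  op25 P2: load  L2 → S/I/O on L2; bus (none); mem=81
  op26 P0: store L1 := 67 → M/I/I on L1; bus BusUpgr; mem=20

state = O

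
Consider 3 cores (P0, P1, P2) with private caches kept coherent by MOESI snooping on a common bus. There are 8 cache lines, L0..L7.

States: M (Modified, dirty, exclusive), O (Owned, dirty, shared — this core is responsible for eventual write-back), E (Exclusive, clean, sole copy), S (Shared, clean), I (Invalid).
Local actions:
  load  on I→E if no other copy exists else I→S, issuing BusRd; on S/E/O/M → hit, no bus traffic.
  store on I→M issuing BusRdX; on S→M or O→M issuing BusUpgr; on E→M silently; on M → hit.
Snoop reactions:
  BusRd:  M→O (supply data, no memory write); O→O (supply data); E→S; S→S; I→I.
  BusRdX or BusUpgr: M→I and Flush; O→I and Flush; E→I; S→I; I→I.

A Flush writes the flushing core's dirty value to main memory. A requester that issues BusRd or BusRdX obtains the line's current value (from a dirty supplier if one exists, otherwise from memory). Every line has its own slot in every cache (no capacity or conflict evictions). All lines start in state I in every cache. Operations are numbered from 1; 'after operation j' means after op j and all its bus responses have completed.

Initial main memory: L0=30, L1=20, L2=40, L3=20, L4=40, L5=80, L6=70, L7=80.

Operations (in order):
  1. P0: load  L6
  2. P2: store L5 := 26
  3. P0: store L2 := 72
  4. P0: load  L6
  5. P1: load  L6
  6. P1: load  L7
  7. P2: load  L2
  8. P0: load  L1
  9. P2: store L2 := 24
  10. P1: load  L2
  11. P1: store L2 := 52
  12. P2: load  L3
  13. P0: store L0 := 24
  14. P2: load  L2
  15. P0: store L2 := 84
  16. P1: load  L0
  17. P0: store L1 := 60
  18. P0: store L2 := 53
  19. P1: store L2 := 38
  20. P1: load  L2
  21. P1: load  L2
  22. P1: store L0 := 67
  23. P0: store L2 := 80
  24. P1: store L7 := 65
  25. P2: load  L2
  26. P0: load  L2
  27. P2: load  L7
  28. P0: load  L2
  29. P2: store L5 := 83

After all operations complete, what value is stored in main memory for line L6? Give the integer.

memory[L6] = 70

1. P0: load  L6  bus=[BusRd]  L6: P0=E P1=I P2=I  mem[L6]=70
2. P2: store L5 := 26  bus=[BusRdX]  L5: P0=I P1=I P2=M  mem[L5]=80
3. P0: store L2 := 72  bus=[BusRdX]  L2: P0=M P1=I P2=I  mem[L2]=40
4. P0: load  L6  bus=[-]  L6: P0=E P1=I P2=I  mem[L6]=70
5. P1: load  L6  bus=[BusRd]  L6: P0=S P1=S P2=I  mem[L6]=70
6. P1: load  L7  bus=[BusRd]  L7: P0=I P1=E P2=I  mem[L7]=80
7. P2: load  L2  bus=[BusRd]  L2: P0=O P1=I P2=S  mem[L2]=40
8. P0: load  L1  bus=[BusRd]  L1: P0=E P1=I P2=I  mem[L1]=20
9. P2: store L2 := 24  bus=[BusUpgr,Flush]  L2: P0=I P1=I P2=M  mem[L2]=72
10. P1: load  L2  bus=[BusRd]  L2: P0=I P1=S P2=O  mem[L2]=72
11. P1: store L2 := 52  bus=[BusUpgr,Flush]  L2: P0=I P1=M P2=I  mem[L2]=24
12. P2: load  L3  bus=[BusRd]  L3: P0=I P1=I P2=E  mem[L3]=20
13. P0: store L0 := 24  bus=[BusRdX]  L0: P0=M P1=I P2=I  mem[L0]=30
14. P2: load  L2  bus=[BusRd]  L2: P0=I P1=O P2=S  mem[L2]=24
15. P0: store L2 := 84  bus=[BusRdX,Flush]  L2: P0=M P1=I P2=I  mem[L2]=52
16. P1: load  L0  bus=[BusRd]  L0: P0=O P1=S P2=I  mem[L0]=30
17. P0: store L1 := 60  bus=[-]  L1: P0=M P1=I P2=I  mem[L1]=20
18. P0: store L2 := 53  bus=[-]  L2: P0=M P1=I P2=I  mem[L2]=52
19. P1: store L2 := 38  bus=[BusRdX,Flush]  L2: P0=I P1=M P2=I  mem[L2]=53
20. P1: load  L2  bus=[-]  L2: P0=I P1=M P2=I  mem[L2]=53
21. P1: load  L2  bus=[-]  L2: P0=I P1=M P2=I  mem[L2]=53
22. P1: store L0 := 67  bus=[BusUpgr,Flush]  L0: P0=I P1=M P2=I  mem[L0]=24
23. P0: store L2 := 80  bus=[BusRdX,Flush]  L2: P0=M P1=I P2=I  mem[L2]=38
24. P1: store L7 := 65  bus=[-]  L7: P0=I P1=M P2=I  mem[L7]=80
25. P2: load  L2  bus=[BusRd]  L2: P0=O P1=I P2=S  mem[L2]=38
26. P0: load  L2  bus=[-]  L2: P0=O P1=I P2=S  mem[L2]=38
27. P2: load  L7  bus=[BusRd]  L7: P0=I P1=O P2=S  mem[L7]=80
28. P0: load  L2  bus=[-]  L2: P0=O P1=I P2=S  mem[L2]=38
29. P2: store L5 := 83  bus=[-]  L5: P0=I P1=I P2=M  mem[L5]=80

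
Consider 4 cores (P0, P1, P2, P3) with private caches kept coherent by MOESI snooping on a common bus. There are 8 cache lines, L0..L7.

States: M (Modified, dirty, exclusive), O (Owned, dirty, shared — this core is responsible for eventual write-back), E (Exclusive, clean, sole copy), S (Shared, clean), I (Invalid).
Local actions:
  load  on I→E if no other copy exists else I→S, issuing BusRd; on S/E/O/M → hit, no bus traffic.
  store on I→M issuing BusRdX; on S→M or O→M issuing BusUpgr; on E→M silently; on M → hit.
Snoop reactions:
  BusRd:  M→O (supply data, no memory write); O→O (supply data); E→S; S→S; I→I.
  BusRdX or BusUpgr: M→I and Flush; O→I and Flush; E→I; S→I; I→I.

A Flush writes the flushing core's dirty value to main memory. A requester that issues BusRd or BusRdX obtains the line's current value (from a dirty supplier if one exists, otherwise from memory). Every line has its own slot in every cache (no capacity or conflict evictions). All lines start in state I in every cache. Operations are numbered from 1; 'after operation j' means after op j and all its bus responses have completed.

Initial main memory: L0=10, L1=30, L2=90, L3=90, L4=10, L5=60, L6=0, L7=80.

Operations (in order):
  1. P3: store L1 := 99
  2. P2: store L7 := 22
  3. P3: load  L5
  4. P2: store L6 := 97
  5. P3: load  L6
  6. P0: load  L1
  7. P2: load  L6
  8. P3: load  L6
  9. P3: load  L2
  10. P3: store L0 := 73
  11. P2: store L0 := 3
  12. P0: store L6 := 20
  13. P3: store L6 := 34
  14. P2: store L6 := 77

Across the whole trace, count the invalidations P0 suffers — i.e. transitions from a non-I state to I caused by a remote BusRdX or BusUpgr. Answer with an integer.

[1] P3: store L1 := 99 | P0:I, P1:I, P2:I, P3:M(99) | bus: BusRdX
[2] P2: store L7 := 22 | P0:I, P1:I, P2:M(22), P3:I | bus: BusRdX
[3] P3: load  L5 | P0:I, P1:I, P2:I, P3:E(60) | bus: BusRd
[4] P2: store L6 := 97 | P0:I, P1:I, P2:M(97), P3:I | bus: BusRdX
[5] P3: load  L6 | P0:I, P1:I, P2:O(97), P3:S(97) | bus: BusRd
[6] P0: load  L1 | P0:S(99), P1:I, P2:I, P3:O(99) | bus: BusRd
[7] P2: load  L6 | P0:I, P1:I, P2:O(97), P3:S(97) | bus: none
[8] P3: load  L6 | P0:I, P1:I, P2:O(97), P3:S(97) | bus: none
[9] P3: load  L2 | P0:I, P1:I, P2:I, P3:E(90) | bus: BusRd
[10] P3: store L0 := 73 | P0:I, P1:I, P2:I, P3:M(73) | bus: BusRdX
[11] P2: store L0 := 3 | P0:I, P1:I, P2:M(3), P3:I | bus: BusRdX,Flush
[12] P0: store L6 := 20 | P0:M(20), P1:I, P2:I, P3:I | bus: BusRdX,Flush
[13] P3: store L6 := 34 | P0:I, P1:I, P2:I, P3:M(34) | bus: BusRdX,Flush
[14] P2: store L6 := 77 | P0:I, P1:I, P2:M(77), P3:I | bus: BusRdX,Flush

invalidations = 1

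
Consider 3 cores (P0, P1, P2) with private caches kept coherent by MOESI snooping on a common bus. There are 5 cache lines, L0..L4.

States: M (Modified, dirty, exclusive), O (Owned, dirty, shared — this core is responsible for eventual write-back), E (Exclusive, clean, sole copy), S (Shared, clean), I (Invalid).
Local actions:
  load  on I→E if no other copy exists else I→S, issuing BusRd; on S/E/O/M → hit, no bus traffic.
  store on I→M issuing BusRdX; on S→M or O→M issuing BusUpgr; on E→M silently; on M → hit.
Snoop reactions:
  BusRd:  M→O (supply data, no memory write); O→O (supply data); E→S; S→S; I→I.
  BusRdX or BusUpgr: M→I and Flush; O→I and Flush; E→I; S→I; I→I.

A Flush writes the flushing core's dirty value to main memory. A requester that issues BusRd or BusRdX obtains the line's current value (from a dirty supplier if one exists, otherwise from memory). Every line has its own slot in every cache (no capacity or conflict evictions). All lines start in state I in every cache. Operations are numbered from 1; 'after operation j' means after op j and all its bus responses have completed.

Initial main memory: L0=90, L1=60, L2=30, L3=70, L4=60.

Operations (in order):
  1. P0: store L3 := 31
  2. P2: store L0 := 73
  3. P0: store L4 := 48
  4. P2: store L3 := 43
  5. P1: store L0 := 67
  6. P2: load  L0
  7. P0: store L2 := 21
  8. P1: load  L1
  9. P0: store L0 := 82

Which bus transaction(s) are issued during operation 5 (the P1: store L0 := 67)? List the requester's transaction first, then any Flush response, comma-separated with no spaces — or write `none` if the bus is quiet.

1. P0: store L3 := 31  bus=[BusRdX]  L3: P0=M P1=I P2=I  mem[L3]=70
2. P2: store L0 := 73  bus=[BusRdX]  L0: P0=I P1=I P2=M  mem[L0]=90
3. P0: store L4 := 48  bus=[BusRdX]  L4: P0=M P1=I P2=I  mem[L4]=60
4. P2: store L3 := 43  bus=[BusRdX,Flush]  L3: P0=I P1=I P2=M  mem[L3]=31
5. P1: store L0 := 67  bus=[BusRdX,Flush]  L0: P0=I P1=M P2=I  mem[L0]=73
6. P2: load  L0  bus=[BusRd]  L0: P0=I P1=O P2=S  mem[L0]=73
7. P0: store L2 := 21  bus=[BusRdX]  L2: P0=M P1=I P2=I  mem[L2]=30
8. P1: load  L1  bus=[BusRd]  L1: P0=I P1=E P2=I  mem[L1]=60
9. P0: store L0 := 82  bus=[BusRdX,Flush]  L0: P0=M P1=I P2=I  mem[L0]=67

bus = BusRdX,Flush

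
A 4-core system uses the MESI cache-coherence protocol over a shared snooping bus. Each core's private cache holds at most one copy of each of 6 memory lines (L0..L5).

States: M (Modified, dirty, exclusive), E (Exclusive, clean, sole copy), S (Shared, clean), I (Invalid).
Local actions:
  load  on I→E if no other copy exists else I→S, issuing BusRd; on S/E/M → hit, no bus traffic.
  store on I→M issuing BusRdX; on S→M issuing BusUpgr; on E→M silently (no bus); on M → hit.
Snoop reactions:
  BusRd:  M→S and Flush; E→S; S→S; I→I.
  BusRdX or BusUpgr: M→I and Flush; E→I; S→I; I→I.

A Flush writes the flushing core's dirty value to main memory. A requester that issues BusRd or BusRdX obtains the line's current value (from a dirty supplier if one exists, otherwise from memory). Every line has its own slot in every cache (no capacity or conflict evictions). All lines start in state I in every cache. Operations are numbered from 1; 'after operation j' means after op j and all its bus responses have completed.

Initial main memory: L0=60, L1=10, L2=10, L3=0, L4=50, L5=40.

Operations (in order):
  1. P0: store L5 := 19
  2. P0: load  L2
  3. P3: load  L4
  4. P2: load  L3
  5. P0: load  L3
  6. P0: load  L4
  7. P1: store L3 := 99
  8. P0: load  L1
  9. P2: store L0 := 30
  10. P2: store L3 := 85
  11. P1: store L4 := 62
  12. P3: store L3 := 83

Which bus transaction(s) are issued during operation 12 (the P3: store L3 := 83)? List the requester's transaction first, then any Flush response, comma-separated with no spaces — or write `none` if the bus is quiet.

[1] P0: store L5 := 19 | P0:M(19), P1:I, P2:I, P3:I | bus: BusRdX
[2] P0: load  L2 | P0:E(10), P1:I, P2:I, P3:I | bus: BusRd
[3] P3: load  L4 | P0:I, P1:I, P2:I, P3:E(50) | bus: BusRd
[4] P2: load  L3 | P0:I, P1:I, P2:E(0), P3:I | bus: BusRd
[5] P0: load  L3 | P0:S(0), P1:I, P2:S(0), P3:I | bus: BusRd
[6] P0: load  L4 | P0:S(50), P1:I, P2:I, P3:S(50) | bus: BusRd
[7] P1: store L3 := 99 | P0:I, P1:M(99), P2:I, P3:I | bus: BusRdX
[8] P0: load  L1 | P0:E(10), P1:I, P2:I, P3:I | bus: BusRd
[9] P2: store L0 := 30 | P0:I, P1:I, P2:M(30), P3:I | bus: BusRdX
[10] P2: store L3 := 85 | P0:I, P1:I, P2:M(85), P3:I | bus: BusRdX,Flush
[11] P1: store L4 := 62 | P0:I, P1:M(62), P2:I, P3:I | bus: BusRdX
[12] P3: store L3 := 83 | P0:I, P1:I, P2:I, P3:M(83) | bus: BusRdX,Flush

bus = BusRdX,Flush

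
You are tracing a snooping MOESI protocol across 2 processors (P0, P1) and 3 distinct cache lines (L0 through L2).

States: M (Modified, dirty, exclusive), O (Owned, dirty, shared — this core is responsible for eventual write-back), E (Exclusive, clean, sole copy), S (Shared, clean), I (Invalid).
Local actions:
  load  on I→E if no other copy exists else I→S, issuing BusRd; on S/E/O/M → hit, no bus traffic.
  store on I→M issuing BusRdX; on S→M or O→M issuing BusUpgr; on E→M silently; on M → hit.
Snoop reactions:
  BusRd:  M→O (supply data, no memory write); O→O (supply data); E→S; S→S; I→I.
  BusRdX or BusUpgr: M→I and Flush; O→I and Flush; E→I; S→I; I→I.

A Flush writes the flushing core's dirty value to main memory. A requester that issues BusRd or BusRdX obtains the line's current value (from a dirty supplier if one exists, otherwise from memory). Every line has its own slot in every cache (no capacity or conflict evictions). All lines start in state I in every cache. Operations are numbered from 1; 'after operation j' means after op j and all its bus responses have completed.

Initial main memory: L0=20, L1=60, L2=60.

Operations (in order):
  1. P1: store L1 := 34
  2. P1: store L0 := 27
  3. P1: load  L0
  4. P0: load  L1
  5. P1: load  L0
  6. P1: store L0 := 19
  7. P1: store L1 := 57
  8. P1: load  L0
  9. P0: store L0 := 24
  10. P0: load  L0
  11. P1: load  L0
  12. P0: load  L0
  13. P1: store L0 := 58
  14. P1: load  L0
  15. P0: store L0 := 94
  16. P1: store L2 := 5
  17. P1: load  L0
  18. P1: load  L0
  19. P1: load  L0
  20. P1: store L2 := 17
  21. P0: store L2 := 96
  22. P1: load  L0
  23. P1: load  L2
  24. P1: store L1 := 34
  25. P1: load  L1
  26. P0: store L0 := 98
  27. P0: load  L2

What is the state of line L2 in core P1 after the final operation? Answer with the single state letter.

state = S

[1] P1: store L1 := 34 | P0:I, P1:M(34) | bus: BusRdX
[2] P1: store L0 := 27 | P0:I, P1:M(27) | bus: BusRdX
[3] P1: load  L0 | P0:I, P1:M(27) | bus: none
[4] P0: load  L1 | P0:S(34), P1:O(34) | bus: BusRd
[5] P1: load  L0 | P0:I, P1:M(27) | bus: none
[6] P1: store L0 := 19 | P0:I, P1:M(19) | bus: none
[7] P1: store L1 := 57 | P0:I, P1:M(57) | bus: BusUpgr
[8] P1: load  L0 | P0:I, P1:M(19) | bus: none
[9] P0: store L0 := 24 | P0:M(24), P1:I | bus: BusRdX,Flush
[10] P0: load  L0 | P0:M(24), P1:I | bus: none
[11] P1: load  L0 | P0:O(24), P1:S(24) | bus: BusRd
[12] P0: load  L0 | P0:O(24), P1:S(24) | bus: none
[13] P1: store L0 := 58 | P0:I, P1:M(58) | bus: BusUpgr,Flush
[14] P1: load  L0 | P0:I, P1:M(58) | bus: none
[15] P0: store L0 := 94 | P0:M(94), P1:I | bus: BusRdX,Flush
[16] P1: store L2 := 5 | P0:I, P1:M(5) | bus: BusRdX
[17] P1: load  L0 | P0:O(94), P1:S(94) | bus: BusRd
[18] P1: load  L0 | P0:O(94), P1:S(94) | bus: none
[19] P1: load  L0 | P0:O(94), P1:S(94) | bus: none
[20] P1: store L2 := 17 | P0:I, P1:M(17) | bus: none
[21] P0: store L2 := 96 | P0:M(96), P1:I | bus: BusRdX,Flush
[22] P1: load  L0 | P0:O(94), P1:S(94) | bus: none
[23] P1: load  L2 | P0:O(96), P1:S(96) | bus: BusRd
[24] P1: store L1 := 34 | P0:I, P1:M(34) | bus: none
[25] P1: load  L1 | P0:I, P1:M(34) | bus: none
[26] P0: store L0 := 98 | P0:M(98), P1:I | bus: BusUpgr
[27] P0: load  L2 | P0:O(96), P1:S(96) | bus: none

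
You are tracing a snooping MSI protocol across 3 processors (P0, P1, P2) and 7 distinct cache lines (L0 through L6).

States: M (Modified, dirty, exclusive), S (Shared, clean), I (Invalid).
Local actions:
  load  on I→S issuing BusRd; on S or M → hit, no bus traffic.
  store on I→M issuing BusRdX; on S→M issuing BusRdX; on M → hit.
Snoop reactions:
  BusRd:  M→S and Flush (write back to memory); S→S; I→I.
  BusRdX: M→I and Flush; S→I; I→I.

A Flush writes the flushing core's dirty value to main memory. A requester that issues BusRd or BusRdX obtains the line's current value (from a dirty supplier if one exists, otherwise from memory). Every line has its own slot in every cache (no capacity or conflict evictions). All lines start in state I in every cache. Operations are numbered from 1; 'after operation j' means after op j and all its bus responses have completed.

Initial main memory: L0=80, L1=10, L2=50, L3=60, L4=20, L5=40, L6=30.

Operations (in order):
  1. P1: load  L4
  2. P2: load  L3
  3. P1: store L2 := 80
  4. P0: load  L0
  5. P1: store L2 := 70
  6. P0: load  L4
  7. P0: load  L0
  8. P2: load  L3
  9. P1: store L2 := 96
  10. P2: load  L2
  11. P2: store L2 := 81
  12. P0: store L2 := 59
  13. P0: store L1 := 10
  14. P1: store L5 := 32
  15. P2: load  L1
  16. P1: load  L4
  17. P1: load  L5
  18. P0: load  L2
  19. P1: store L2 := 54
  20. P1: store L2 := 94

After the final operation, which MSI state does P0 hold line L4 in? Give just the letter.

state = S

  op1 P1: load  L4 → I/S/I on L4; bus BusRd; mem=20
  op2 P2: load  L3 → I/I/S on L3; bus BusRd; mem=60
  op3 P1: store L2 := 80 → I/M/I on L2; bus BusRdX; mem=50
  op4 P0: load  L0 → S/I/I on L0; bus BusRd; mem=80
  op5 P1: store L2 := 70 → I/M/I on L2; bus (none); mem=50
  op6 P0: load  L4 → S/S/I on L4; bus BusRd; mem=20
  op7 P0: load  L0 → S/I/I on L0; bus (none); mem=80
  op8 P2: load  L3 → I/I/S on L3; bus (none); mem=60
  op9 P1: store L2 := 96 → I/M/I on L2; bus (none); mem=50
  op10 P2: load  L2 → I/S/S on L2; bus BusRd Flush; mem=96
  op11 P2: store L2 := 81 → I/I/M on L2; bus BusRdX; mem=96
  op12 P0: store L2 := 59 → M/I/I on L2; bus BusRdX Flush; mem=81
  op13 P0: store L1 := 10 → M/I/I on L1; bus BusRdX; mem=10
  op14 P1: store L5 := 32 → I/M/I on L5; bus BusRdX; mem=40
  op15 P2: load  L1 → S/I/S on L1; bus BusRd Flush; mem=10
  op16 P1: load  L4 → S/S/I on L4; bus (none); mem=20
  op17 P1: load  L5 → I/M/I on L5; bus (none); mem=40
  op18 P0: load  L2 → M/I/I on L2; bus (none); mem=81
  op19 P1: store L2 := 54 → I/M/I on L2; bus BusRdX Flush; mem=59
  op20 P1: store L2 := 94 → I/M/I on L2; bus (none); mem=59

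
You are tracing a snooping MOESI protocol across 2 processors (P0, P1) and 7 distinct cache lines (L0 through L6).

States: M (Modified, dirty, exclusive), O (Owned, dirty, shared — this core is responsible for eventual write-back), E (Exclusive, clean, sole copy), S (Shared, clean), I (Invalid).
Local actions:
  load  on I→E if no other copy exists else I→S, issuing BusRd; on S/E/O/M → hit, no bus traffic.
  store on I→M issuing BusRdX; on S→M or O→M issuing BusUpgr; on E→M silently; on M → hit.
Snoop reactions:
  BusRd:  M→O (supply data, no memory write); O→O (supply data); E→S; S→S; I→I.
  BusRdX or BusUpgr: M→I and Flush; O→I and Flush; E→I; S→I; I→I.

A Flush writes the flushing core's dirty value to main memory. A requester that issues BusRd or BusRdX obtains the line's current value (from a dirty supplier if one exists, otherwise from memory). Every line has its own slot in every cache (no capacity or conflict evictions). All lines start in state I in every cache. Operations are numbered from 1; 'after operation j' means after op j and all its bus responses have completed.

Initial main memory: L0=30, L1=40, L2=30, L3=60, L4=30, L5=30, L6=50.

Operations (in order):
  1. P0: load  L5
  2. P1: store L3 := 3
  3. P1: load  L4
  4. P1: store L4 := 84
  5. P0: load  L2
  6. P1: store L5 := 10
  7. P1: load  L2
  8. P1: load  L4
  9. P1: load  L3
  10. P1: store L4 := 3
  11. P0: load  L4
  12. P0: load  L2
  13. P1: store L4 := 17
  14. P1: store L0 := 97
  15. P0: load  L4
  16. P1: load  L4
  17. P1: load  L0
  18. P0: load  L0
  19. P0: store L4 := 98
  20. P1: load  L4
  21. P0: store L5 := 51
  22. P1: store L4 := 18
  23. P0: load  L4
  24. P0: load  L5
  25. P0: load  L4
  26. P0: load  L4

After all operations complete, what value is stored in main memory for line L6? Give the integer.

memory[L6] = 50

1. P0: load  L5  bus=[BusRd]  L5: P0=E P1=I  mem[L5]=30
2. P1: store L3 := 3  bus=[BusRdX]  L3: P0=I P1=M  mem[L3]=60
3. P1: load  L4  bus=[BusRd]  L4: P0=I P1=E  mem[L4]=30
4. P1: store L4 := 84  bus=[-]  L4: P0=I P1=M  mem[L4]=30
5. P0: load  L2  bus=[BusRd]  L2: P0=E P1=I  mem[L2]=30
6. P1: store L5 := 10  bus=[BusRdX]  L5: P0=I P1=M  mem[L5]=30
7. P1: load  L2  bus=[BusRd]  L2: P0=S P1=S  mem[L2]=30
8. P1: load  L4  bus=[-]  L4: P0=I P1=M  mem[L4]=30
9. P1: load  L3  bus=[-]  L3: P0=I P1=M  mem[L3]=60
10. P1: store L4 := 3  bus=[-]  L4: P0=I P1=M  mem[L4]=30
11. P0: load  L4  bus=[BusRd]  L4: P0=S P1=O  mem[L4]=30
12. P0: load  L2  bus=[-]  L2: P0=S P1=S  mem[L2]=30
13. P1: store L4 := 17  bus=[BusUpgr]  L4: P0=I P1=M  mem[L4]=30
14. P1: store L0 := 97  bus=[BusRdX]  L0: P0=I P1=M  mem[L0]=30
15. P0: load  L4  bus=[BusRd]  L4: P0=S P1=O  mem[L4]=30
16. P1: load  L4  bus=[-]  L4: P0=S P1=O  mem[L4]=30
17. P1: load  L0  bus=[-]  L0: P0=I P1=M  mem[L0]=30
18. P0: load  L0  bus=[BusRd]  L0: P0=S P1=O  mem[L0]=30
19. P0: store L4 := 98  bus=[BusUpgr,Flush]  L4: P0=M P1=I  mem[L4]=17
20. P1: load  L4  bus=[BusRd]  L4: P0=O P1=S  mem[L4]=17
21. P0: store L5 := 51  bus=[BusRdX,Flush]  L5: P0=M P1=I  mem[L5]=10
22. P1: store L4 := 18  bus=[BusUpgr,Flush]  L4: P0=I P1=M  mem[L4]=98
23. P0: load  L4  bus=[BusRd]  L4: P0=S P1=O  mem[L4]=98
24. P0: load  L5  bus=[-]  L5: P0=M P1=I  mem[L5]=10
25. P0: load  L4  bus=[-]  L4: P0=S P1=O  mem[L4]=98
26. P0: load  L4  bus=[-]  L4: P0=S P1=O  mem[L4]=98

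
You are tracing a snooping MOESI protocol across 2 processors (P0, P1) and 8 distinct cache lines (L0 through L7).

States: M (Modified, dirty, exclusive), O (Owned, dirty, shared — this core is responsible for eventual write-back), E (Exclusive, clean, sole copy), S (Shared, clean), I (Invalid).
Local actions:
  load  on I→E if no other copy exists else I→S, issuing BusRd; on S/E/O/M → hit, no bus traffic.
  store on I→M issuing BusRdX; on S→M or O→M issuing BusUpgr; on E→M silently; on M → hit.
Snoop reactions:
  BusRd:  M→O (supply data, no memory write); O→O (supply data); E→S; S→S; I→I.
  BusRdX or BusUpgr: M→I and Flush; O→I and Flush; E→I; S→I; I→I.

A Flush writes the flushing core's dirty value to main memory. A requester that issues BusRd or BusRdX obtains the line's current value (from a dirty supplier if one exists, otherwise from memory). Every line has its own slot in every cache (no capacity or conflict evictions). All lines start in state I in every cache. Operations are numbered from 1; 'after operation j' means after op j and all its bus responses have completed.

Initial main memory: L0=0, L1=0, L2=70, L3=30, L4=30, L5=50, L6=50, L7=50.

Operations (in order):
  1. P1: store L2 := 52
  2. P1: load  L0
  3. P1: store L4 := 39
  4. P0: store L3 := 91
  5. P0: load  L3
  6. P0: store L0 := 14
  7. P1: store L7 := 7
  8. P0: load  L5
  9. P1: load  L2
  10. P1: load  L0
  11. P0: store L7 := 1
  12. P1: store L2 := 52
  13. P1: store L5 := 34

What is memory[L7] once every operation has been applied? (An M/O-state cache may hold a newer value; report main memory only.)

memory[L7] = 7

[1] P1: store L2 := 52 | P0:I, P1:M(52) | bus: BusRdX
[2] P1: load  L0 | P0:I, P1:E(0) | bus: BusRd
[3] P1: store L4 := 39 | P0:I, P1:M(39) | bus: BusRdX
[4] P0: store L3 := 91 | P0:M(91), P1:I | bus: BusRdX
[5] P0: load  L3 | P0:M(91), P1:I | bus: none
[6] P0: store L0 := 14 | P0:M(14), P1:I | bus: BusRdX
[7] P1: store L7 := 7 | P0:I, P1:M(7) | bus: BusRdX
[8] P0: load  L5 | P0:E(50), P1:I | bus: BusRd
[9] P1: load  L2 | P0:I, P1:M(52) | bus: none
[10] P1: load  L0 | P0:O(14), P1:S(14) | bus: BusRd
[11] P0: store L7 := 1 | P0:M(1), P1:I | bus: BusRdX,Flush
[12] P1: store L2 := 52 | P0:I, P1:M(52) | bus: none
[13] P1: store L5 := 34 | P0:I, P1:M(34) | bus: BusRdX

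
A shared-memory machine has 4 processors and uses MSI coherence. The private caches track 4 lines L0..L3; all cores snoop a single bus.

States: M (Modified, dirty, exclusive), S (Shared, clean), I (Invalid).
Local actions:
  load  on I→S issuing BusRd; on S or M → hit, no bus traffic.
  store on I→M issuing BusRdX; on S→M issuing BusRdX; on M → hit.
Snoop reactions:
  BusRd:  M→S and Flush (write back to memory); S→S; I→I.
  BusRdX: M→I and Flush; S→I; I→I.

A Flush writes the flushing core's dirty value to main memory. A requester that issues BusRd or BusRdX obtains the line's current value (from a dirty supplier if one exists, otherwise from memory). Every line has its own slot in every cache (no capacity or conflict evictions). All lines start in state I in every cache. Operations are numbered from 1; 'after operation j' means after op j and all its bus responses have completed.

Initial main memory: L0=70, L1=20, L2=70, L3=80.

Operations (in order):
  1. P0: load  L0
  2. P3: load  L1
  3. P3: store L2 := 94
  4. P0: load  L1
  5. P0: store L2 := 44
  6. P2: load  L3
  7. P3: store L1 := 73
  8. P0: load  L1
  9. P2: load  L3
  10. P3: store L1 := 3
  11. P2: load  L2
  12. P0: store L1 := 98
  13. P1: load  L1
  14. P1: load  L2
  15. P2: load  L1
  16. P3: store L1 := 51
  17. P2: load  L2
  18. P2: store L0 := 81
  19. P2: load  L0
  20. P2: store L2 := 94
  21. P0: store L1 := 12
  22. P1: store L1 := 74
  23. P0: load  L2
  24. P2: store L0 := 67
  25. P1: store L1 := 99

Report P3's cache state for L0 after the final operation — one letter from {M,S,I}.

  op1 P0: load  L0 → S/I/I/I on L0; bus BusRd; mem=70
  op2 P3: load  L1 → I/I/I/S on L1; bus BusRd; mem=20
  op3 P3: store L2 := 94 → I/I/I/M on L2; bus BusRdX; mem=70
  op4 P0: load  L1 → S/I/I/S on L1; bus BusRd; mem=20
  op5 P0: store L2 := 44 → M/I/I/I on L2; bus BusRdX Flush; mem=94
  op6 P2: load  L3 → I/I/S/I on L3; bus BusRd; mem=80
  op7 P3: store L1 := 73 → I/I/I/M on L1; bus BusRdX; mem=20
  op8 P0: load  L1 → S/I/I/S on L1; bus BusRd Flush; mem=73
  op9 P2: load  L3 → I/I/S/I on L3; bus (none); mem=80
  op10 P3: store L1 := 3 → I/I/I/M on L1; bus BusRdX; mem=73
  op11 P2: load  L2 → S/I/S/I on L2; bus BusRd Flush; mem=44
  op12 P0: store L1 := 98 → M/I/I/I on L1; bus BusRdX Flush; mem=3
  op13 P1: load  L1 → S/S/I/I on L1; bus BusRd Flush; mem=98
  op14 P1: load  L2 → S/S/S/I on L2; bus BusRd; mem=44
  op15 P2: load  L1 → S/S/S/I on L1; bus BusRd; mem=98
  op16 P3: store L1 := 51 → I/I/I/M on L1; bus BusRdX; mem=98
  op17 P2: load  L2 → S/S/S/I on L2; bus (none); mem=44
  op18 P2: store L0 := 81 → I/I/M/I on L0; bus BusRdX; mem=70
  op19 P2: load  L0 → I/I/M/I on L0; bus (none); mem=70
  op20 P2: store L2 := 94 → I/I/M/I on L2; bus BusRdX; mem=44
  op21 P0: store L1 := 12 → M/I/I/I on L1; bus BusRdX Flush; mem=51
  op22 P1: store L1 := 74 → I/M/I/I on L1; bus BusRdX Flush; mem=12
  op23 P0: load  L2 → S/I/S/I on L2; bus BusRd Flush; mem=94
  op24 P2: store L0 := 67 → I/I/M/I on L0; bus (none); mem=70
  op25 P1: store L1 := 99 → I/M/I/I on L1; bus (none); mem=12

state = I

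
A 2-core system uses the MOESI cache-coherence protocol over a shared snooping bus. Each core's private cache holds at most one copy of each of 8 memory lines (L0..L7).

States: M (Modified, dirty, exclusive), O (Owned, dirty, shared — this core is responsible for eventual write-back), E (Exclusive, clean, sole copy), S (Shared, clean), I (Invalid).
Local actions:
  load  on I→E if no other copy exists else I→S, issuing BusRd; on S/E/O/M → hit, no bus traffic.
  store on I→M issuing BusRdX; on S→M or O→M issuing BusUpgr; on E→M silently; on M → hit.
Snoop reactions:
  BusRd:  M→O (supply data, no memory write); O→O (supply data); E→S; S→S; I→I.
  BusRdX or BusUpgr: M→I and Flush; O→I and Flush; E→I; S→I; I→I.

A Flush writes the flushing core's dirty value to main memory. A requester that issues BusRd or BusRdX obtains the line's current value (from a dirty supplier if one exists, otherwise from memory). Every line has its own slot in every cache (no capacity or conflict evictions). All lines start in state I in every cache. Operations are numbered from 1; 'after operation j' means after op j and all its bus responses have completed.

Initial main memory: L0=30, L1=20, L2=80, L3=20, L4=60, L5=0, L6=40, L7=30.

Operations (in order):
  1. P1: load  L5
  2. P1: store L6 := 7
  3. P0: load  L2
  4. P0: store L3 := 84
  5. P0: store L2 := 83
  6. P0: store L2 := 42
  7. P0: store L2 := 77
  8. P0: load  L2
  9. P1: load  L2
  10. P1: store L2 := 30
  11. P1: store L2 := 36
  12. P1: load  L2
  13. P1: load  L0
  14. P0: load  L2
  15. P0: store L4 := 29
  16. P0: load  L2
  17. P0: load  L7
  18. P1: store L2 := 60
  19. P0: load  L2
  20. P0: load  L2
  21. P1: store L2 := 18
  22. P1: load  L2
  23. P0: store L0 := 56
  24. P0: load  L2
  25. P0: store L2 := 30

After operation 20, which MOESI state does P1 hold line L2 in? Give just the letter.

state = O

[1] P1: load  L5 | P0:I, P1:E(0) | bus: BusRd
[2] P1: store L6 := 7 | P0:I, P1:M(7) | bus: BusRdX
[3] P0: load  L2 | P0:E(80), P1:I | bus: BusRd
[4] P0: store L3 := 84 | P0:M(84), P1:I | bus: BusRdX
[5] P0: store L2 := 83 | P0:M(83), P1:I | bus: none
[6] P0: store L2 := 42 | P0:M(42), P1:I | bus: none
[7] P0: store L2 := 77 | P0:M(77), P1:I | bus: none
[8] P0: load  L2 | P0:M(77), P1:I | bus: none
[9] P1: load  L2 | P0:O(77), P1:S(77) | bus: BusRd
[10] P1: store L2 := 30 | P0:I, P1:M(30) | bus: BusUpgr,Flush
[11] P1: store L2 := 36 | P0:I, P1:M(36) | bus: none
[12] P1: load  L2 | P0:I, P1:M(36) | bus: none
[13] P1: load  L0 | P0:I, P1:E(30) | bus: BusRd
[14] P0: load  L2 | P0:S(36), P1:O(36) | bus: BusRd
[15] P0: store L4 := 29 | P0:M(29), P1:I | bus: BusRdX
[16] P0: load  L2 | P0:S(36), P1:O(36) | bus: none
[17] P0: load  L7 | P0:E(30), P1:I | bus: BusRd
[18] P1: store L2 := 60 | P0:I, P1:M(60) | bus: BusUpgr
[19] P0: load  L2 | P0:S(60), P1:O(60) | bus: BusRd
[20] P0: load  L2 | P0:S(60), P1:O(60) | bus: none
[21] P1: store L2 := 18 | P0:I, P1:M(18) | bus: BusUpgr
[22] P1: load  L2 | P0:I, P1:M(18) | bus: none
[23] P0: store L0 := 56 | P0:M(56), P1:I | bus: BusRdX
[24] P0: load  L2 | P0:S(18), P1:O(18) | bus: BusRd
[25] P0: store L2 := 30 | P0:M(30), P1:I | bus: BusUpgr,Flush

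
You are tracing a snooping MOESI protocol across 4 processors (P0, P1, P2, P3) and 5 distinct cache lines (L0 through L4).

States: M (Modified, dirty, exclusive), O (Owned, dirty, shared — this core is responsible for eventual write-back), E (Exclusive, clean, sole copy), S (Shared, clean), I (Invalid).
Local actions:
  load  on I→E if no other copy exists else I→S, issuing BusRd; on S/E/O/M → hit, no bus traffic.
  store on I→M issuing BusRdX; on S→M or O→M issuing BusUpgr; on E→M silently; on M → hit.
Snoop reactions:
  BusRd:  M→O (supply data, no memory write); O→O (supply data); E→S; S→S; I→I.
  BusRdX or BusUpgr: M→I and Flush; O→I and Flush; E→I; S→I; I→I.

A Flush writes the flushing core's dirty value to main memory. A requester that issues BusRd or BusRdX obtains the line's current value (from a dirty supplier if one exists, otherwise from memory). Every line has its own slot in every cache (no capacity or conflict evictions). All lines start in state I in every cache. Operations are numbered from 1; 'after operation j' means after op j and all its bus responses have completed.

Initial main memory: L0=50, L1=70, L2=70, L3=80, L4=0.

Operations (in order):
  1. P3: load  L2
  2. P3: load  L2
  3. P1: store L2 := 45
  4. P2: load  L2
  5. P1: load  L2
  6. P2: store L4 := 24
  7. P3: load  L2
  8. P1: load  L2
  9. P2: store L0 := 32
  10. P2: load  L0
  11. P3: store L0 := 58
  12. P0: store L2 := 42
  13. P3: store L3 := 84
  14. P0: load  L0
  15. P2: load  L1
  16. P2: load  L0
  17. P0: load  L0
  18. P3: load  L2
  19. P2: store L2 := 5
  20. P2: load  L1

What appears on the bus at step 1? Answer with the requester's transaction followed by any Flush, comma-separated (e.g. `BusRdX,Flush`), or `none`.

step 1: P3: load  L2  ⟶  IIIE  (L2)  txn=BusRd  M[L2]=70
step 2: P3: load  L2  ⟶  IIIE  (L2)  txn=∅  M[L2]=70
step 3: P1: store L2 := 45  ⟶  IMII  (L2)  txn=BusRdX  M[L2]=70
step 4: P2: load  L2  ⟶  IOSI  (L2)  txn=BusRd  M[L2]=70
step 5: P1: load  L2  ⟶  IOSI  (L2)  txn=∅  M[L2]=70
step 6: P2: store L4 := 24  ⟶  IIMI  (L4)  txn=BusRdX  M[L4]=0
step 7: P3: load  L2  ⟶  IOSS  (L2)  txn=BusRd  M[L2]=70
step 8: P1: load  L2  ⟶  IOSS  (L2)  txn=∅  M[L2]=70
step 9: P2: store L0 := 32  ⟶  IIMI  (L0)  txn=BusRdX  M[L0]=50
step 10: P2: load  L0  ⟶  IIMI  (L0)  txn=∅  M[L0]=50
step 11: P3: store L0 := 58  ⟶  IIIM  (L0)  txn=BusRdX+Flush  M[L0]=32
step 12: P0: store L2 := 42  ⟶  MIII  (L2)  txn=BusRdX+Flush  M[L2]=45
step 13: P3: store L3 := 84  ⟶  IIIM  (L3)  txn=BusRdX  M[L3]=80
step 14: P0: load  L0  ⟶  SIIO  (L0)  txn=BusRd  M[L0]=32
step 15: P2: load  L1  ⟶  IIEI  (L1)  txn=BusRd  M[L1]=70
step 16: P2: load  L0  ⟶  SISO  (L0)  txn=BusRd  M[L0]=32
step 17: P0: load  L0  ⟶  SISO  (L0)  txn=∅  M[L0]=32
step 18: P3: load  L2  ⟶  OIIS  (L2)  txn=BusRd  M[L2]=45
step 19: P2: store L2 := 5  ⟶  IIMI  (L2)  txn=BusRdX+Flush  M[L2]=42
step 20: P2: load  L1  ⟶  IIEI  (L1)  txn=∅  M[L1]=70

bus = BusRd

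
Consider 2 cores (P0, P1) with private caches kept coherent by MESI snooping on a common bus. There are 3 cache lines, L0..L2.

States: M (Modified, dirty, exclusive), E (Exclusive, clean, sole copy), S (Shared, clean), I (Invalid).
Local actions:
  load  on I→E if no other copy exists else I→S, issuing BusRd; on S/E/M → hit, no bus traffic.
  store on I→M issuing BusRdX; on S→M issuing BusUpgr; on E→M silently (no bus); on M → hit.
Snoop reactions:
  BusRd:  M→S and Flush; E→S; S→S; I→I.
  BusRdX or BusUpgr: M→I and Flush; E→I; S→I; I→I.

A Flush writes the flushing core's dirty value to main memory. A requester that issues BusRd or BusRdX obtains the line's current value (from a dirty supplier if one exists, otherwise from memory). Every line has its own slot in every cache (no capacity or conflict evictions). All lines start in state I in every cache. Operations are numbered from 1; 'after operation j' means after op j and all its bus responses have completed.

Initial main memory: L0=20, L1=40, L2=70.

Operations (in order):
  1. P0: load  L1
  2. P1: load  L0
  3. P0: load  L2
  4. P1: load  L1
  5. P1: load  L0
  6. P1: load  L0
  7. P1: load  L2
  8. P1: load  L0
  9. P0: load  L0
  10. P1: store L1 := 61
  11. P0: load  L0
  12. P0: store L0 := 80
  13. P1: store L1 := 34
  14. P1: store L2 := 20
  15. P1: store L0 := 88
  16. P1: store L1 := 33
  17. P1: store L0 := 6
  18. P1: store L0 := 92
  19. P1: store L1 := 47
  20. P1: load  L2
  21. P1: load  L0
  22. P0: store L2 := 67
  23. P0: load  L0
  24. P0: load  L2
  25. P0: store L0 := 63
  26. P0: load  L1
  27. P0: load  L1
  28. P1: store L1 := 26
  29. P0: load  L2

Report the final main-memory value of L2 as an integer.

  op1 P0: load  L1 → E/I on L1; bus BusRd; mem=40
  op2 P1: load  L0 → I/E on L0; bus BusRd; mem=20
  op3 P0: load  L2 → E/I on L2; bus BusRd; mem=70
  op4 P1: load  L1 → S/S on L1; bus BusRd; mem=40
  op5 P1: load  L0 → I/E on L0; bus (none); mem=20
  op6 P1: load  L0 → I/E on L0; bus (none); mem=20
  op7 P1: load  L2 → S/S on L2; bus BusRd; mem=70
  op8 P1: load  L0 → I/E on L0; bus (none); mem=20
  op9 P0: load  L0 → S/S on L0; bus BusRd; mem=20
  op10 P1: store L1 := 61 → I/M on L1; bus BusUpgr; mem=40
  op11 P0: load  L0 → S/S on L0; bus (none); mem=20
  op12 P0: store L0 := 80 → M/I on L0; bus BusUpgr; mem=20
  op13 P1: store L1 := 34 → I/M on L1; bus (none); mem=40
  op14 P1: store L2 := 20 → I/M on L2; bus BusUpgr; mem=70
  op15 P1: store L0 := 88 → I/M on L0; bus BusRdX Flush; mem=80
  op16 P1: store L1 := 33 → I/M on L1; bus (none); mem=40
  op17 P1: store L0 := 6 → I/M on L0; bus (none); mem=80
  op18 P1: store L0 := 92 → I/M on L0; bus (none); mem=80
  op19 P1: store L1 := 47 → I/M on L1; bus (none); mem=40
  op20 P1: load  L2 → I/M on L2; bus (none); mem=70
  op21 P1: load  L0 → I/M on L0; bus (none); mem=80
  op22 P0: store L2 := 67 → M/I on L2; bus BusRdX Flush; mem=20
  op23 P0: load  L0 → S/S on L0; bus BusRd Flush; mem=92
  op24 P0: load  L2 → M/I on L2; bus (none); mem=20
  op25 P0: store L0 := 63 → M/I on L0; bus BusUpgr; mem=92
  op26 P0: load  L1 → S/S on L1; bus BusRd Flush; mem=47
  op27 P0: load  L1 → S/S on L1; bus (none); mem=47
  op28 P1: store L1 := 26 → I/M on L1; bus BusUpgr; mem=47
  op29 P0: load  L2 → M/I on L2; bus (none); mem=20

memory[L2] = 20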